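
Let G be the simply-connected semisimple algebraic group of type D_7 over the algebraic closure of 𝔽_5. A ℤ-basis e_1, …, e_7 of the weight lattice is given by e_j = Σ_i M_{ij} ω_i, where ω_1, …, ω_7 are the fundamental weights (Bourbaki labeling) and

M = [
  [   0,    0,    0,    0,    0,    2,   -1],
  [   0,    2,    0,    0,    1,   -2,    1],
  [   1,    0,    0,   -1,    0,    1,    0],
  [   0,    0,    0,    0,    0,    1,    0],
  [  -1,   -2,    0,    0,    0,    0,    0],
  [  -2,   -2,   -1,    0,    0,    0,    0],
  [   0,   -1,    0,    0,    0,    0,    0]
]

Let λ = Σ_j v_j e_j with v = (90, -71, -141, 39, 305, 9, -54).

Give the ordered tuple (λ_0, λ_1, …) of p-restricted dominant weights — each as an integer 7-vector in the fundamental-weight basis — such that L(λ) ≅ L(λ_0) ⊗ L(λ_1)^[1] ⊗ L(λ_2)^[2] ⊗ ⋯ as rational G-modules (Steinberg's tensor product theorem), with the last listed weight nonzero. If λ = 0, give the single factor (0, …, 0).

Change of basis e → ω: c = M·v where v = (90, -71, -141, 39, 305, 9, -54):
  c_1 = 0·90 + (0)·(-71) + (0)·(-141) + 0·39 + 0·305 + 2·9 + (-1)·(-54) = 72
  c_2 = 0·90 + (2)·(-71) + (0)·(-141) + 0·39 + 1·305 + (-2)·(9) + (1)·(-54) = 91
  c_3 = 1·90 + (0)·(-71) + (0)·(-141) + (-1)·(39) + 0·305 + 1·9 + (0)·(-54) = 60
  c_4 = 0·90 + (0)·(-71) + (0)·(-141) + 0·39 + 0·305 + 1·9 + (0)·(-54) = 9
  c_5 = (-1)·(90) + (-2)·(-71) + (0)·(-141) + 0·39 + 0·305 + 0·9 + (0)·(-54) = 52
  c_6 = (-2)·(90) + (-2)·(-71) + (-1)·(-141) + 0·39 + 0·305 + 0·9 + (0)·(-54) = 103
  c_7 = 0·90 + (-1)·(-71) + (0)·(-141) + 0·39 + 0·305 + 0·9 + (0)·(-54) = 71
p = 5; digits c_i = Σ_j d_{ij}·5^j, 0 ≤ d_{ij} < 5:
  c_1 = 72 = 2·5^0 + 4·5^1 + 2·5^2
  c_2 = 91 = 1·5^0 + 3·5^1 + 3·5^2
  c_3 = 60 = 0·5^0 + 2·5^1 + 2·5^2
  c_4 = 9 = 4·5^0 + 1·5^1
  c_5 = 52 = 2·5^0 + 0·5^1 + 2·5^2
  c_6 = 103 = 3·5^0 + 0·5^1 + 4·5^2
  c_7 = 71 = 1·5^0 + 4·5^1 + 2·5^2
Factor λ_0 = (2, 1, 0, 4, 2, 3, 1)
Factor λ_1 = (4, 3, 2, 1, 0, 0, 4)
Factor λ_2 = (2, 3, 2, 0, 2, 4, 2)

((2, 1, 0, 4, 2, 3, 1), (4, 3, 2, 1, 0, 0, 4), (2, 3, 2, 0, 2, 4, 2))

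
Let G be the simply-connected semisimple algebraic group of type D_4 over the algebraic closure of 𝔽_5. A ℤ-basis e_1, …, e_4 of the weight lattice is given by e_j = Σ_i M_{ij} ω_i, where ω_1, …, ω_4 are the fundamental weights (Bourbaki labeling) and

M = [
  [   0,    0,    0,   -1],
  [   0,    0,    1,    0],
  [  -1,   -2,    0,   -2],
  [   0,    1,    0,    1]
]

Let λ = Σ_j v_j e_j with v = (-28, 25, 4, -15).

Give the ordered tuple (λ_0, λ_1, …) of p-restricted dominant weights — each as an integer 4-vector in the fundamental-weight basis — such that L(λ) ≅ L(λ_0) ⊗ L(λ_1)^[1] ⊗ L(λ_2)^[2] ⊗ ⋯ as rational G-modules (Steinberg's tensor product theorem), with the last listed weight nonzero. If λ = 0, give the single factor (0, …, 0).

Change of basis e → ω: c = M·v where v = (-28, 25, 4, -15):
  c_1 = (0)·(-28) + (0)·(25) + (0)·(4) + (-1)·(-15) = 15
  c_2 = (0)·(-28) + (0)·(25) + (1)·(4) + (0)·(-15) = 4
  c_3 = (-1)·(-28) + (-2)·(25) + (0)·(4) + (-2)·(-15) = 8
  c_4 = (0)·(-28) + (1)·(25) + (0)·(4) + (1)·(-15) = 10
Expand coordinatewise in base 5:
  c_1 = 15 = 0·5^0 + 3·5^1
  c_2 = 4 = 4·5^0
  c_3 = 8 = 3·5^0 + 1·5^1
  c_4 = 10 = 0·5^0 + 2·5^1
p-restricted factor λ_0 = (0, 4, 3, 0)
p-restricted factor λ_1 = (3, 0, 1, 2)

((0, 4, 3, 0), (3, 0, 1, 2))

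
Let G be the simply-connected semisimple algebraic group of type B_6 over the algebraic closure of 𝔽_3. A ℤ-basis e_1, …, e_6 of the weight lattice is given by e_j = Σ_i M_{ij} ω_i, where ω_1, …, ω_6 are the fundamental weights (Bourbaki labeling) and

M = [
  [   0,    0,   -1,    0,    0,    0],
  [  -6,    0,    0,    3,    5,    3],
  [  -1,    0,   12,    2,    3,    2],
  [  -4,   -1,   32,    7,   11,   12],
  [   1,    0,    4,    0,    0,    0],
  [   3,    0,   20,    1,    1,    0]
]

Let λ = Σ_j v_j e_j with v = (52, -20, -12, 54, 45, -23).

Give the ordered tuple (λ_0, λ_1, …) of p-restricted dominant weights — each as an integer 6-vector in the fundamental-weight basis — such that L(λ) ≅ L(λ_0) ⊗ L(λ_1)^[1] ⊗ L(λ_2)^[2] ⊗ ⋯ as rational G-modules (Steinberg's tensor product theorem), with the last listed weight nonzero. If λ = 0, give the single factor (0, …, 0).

((0, 0, 1, 1, 1, 0), (1, 2, 0, 2, 1, 2), (1, 0, 0, 2, 0, 1))

ω-coordinates c = M·v, v = (52, -20, -12, 54, 45, -23):
  c_1 = 0·52 + (0)·(-20) + (-1)·(-12) + 0·54 + 0·45 + (0)·(-23) = 12
  c_2 = (-6)·(52) + (0)·(-20) + (0)·(-12) + 3·54 + 5·45 + (3)·(-23) = 6
  c_3 = (-1)·(52) + (0)·(-20) + (12)·(-12) + 2·54 + 3·45 + (2)·(-23) = 1
  c_4 = (-4)·(52) + (-1)·(-20) + (32)·(-12) + 7·54 + 11·45 + (12)·(-23) = 25
  c_5 = 1·52 + (0)·(-20) + (4)·(-12) + 0·54 + 0·45 + (0)·(-23) = 4
  c_6 = 3·52 + (0)·(-20) + (20)·(-12) + 1·54 + 1·45 + (0)·(-23) = 15
Writing each c_i in base p = 3:
  c_1 = 12 = 0·3^0 + 1·3^1 + 1·3^2
  c_2 = 6 = 0·3^0 + 2·3^1
  c_3 = 1 = 1·3^0
  c_4 = 25 = 1·3^0 + 2·3^1 + 2·3^2
  c_5 = 4 = 1·3^0 + 1·3^1
  c_6 = 15 = 0·3^0 + 2·3^1 + 1·3^2
Factor λ_0 = (0, 0, 1, 1, 1, 0)
Factor λ_1 = (1, 2, 0, 2, 1, 2)
Factor λ_2 = (1, 0, 0, 2, 0, 1)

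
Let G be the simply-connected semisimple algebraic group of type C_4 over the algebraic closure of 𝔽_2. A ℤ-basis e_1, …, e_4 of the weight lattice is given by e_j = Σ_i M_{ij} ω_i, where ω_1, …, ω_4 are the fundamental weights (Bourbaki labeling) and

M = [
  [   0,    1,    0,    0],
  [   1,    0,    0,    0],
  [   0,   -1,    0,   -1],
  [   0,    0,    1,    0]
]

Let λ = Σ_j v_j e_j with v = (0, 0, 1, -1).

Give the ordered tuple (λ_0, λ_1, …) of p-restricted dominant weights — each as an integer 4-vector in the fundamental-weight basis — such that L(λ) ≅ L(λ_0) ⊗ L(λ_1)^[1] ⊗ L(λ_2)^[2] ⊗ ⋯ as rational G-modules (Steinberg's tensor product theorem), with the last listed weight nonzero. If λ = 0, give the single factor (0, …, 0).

((0, 0, 1, 1),)

Converting to the ω-basis (c_i = row i of M dotted with v = (0, 0, 1, -1)):
  c_1 = 0·0 + 1·0 + 0·1 + (0)·(-1) = 0
  c_2 = 1·0 + 0·0 + 0·1 + (0)·(-1) = 0
  c_3 = 0·0 + (-1)·(0) + 0·1 + (-1)·(-1) = 1
  c_4 = 0·0 + 0·0 + 1·1 + (0)·(-1) = 1
Base-2 expansion of each c_i:
  c_1 = 0
  c_2 = 0
  c_3 = 1 = 1·2^0
  c_4 = 1 = 1·2^0
p-restricted factor λ_0 = (0, 0, 1, 1)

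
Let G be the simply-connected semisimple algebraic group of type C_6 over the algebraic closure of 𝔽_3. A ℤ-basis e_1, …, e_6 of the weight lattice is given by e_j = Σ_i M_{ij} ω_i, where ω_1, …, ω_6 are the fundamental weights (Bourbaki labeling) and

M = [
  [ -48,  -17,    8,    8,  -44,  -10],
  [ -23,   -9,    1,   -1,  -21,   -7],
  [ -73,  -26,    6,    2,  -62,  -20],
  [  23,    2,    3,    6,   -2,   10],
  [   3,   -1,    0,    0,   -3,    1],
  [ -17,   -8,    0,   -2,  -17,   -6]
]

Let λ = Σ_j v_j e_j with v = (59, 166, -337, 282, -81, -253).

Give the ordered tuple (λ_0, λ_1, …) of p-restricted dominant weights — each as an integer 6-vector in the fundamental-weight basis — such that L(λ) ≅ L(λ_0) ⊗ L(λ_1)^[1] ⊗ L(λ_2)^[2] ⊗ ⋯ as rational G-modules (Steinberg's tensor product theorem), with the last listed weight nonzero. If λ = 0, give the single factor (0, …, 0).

((0, 2, 1, 2, 1, 0),)

ω-coordinates c = M·v, v = (59, 166, -337, 282, -81, -253):
  c_1 = (-48)·(59) + (-17)·(166) + (8)·(-337) + 8·282 + (-44)·(-81) + (-10)·(-253) = 0
  c_2 = (-23)·(59) + (-9)·(166) + (1)·(-337) + (-1)·(282) + (-21)·(-81) + (-7)·(-253) = 2
  c_3 = (-73)·(59) + (-26)·(166) + (6)·(-337) + 2·282 + (-62)·(-81) + (-20)·(-253) = 1
  c_4 = 23·59 + 2·166 + (3)·(-337) + 6·282 + (-2)·(-81) + (10)·(-253) = 2
  c_5 = 3·59 + (-1)·(166) + (0)·(-337) + 0·282 + (-3)·(-81) + (1)·(-253) = 1
  c_6 = (-17)·(59) + (-8)·(166) + (0)·(-337) + (-2)·(282) + (-17)·(-81) + (-6)·(-253) = 0
Writing each c_i in base p = 3:
  c_1 = 0
  c_2 = 2 = 2·3^0
  c_3 = 1 = 1·3^0
  c_4 = 2 = 2·3^0
  c_5 = 1 = 1·3^0
  c_6 = 0
λ_0 = (0, 2, 1, 2, 1, 0)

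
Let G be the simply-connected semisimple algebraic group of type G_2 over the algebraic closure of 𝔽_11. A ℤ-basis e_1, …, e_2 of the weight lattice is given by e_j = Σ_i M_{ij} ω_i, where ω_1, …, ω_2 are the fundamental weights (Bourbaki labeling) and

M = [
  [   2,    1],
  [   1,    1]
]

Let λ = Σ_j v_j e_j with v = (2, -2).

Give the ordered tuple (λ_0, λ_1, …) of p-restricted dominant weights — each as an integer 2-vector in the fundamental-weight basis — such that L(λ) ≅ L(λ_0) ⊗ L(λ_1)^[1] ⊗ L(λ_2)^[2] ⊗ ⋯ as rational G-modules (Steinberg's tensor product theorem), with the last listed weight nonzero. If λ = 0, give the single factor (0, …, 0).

Converting to the ω-basis (c_i = row i of M dotted with v = (2, -2)):
  c_1 = 2*2 + 1*-2 = 2
  c_2 = 1*2 + 1*-2 = 0
Writing each c_i in base p = 11:
  c_1 = 2 = 2·11^0
  c_2 = 0
λ_0 = (2, 0)

((2, 0),)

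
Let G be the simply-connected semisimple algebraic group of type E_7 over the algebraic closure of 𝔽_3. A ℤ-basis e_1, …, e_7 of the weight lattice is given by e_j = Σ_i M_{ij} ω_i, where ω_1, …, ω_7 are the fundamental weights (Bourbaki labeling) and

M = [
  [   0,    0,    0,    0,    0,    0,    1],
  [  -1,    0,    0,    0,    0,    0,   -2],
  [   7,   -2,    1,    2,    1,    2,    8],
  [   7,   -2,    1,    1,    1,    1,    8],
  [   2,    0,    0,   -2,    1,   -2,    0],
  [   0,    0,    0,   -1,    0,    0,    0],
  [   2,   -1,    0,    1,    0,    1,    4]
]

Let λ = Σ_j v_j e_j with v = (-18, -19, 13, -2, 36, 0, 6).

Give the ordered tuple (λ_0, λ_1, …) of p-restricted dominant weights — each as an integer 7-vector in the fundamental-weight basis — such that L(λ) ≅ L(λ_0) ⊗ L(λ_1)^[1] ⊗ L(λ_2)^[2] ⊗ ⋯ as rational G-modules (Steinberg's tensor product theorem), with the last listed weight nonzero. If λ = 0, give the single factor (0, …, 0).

Converting to the ω-basis (c_i = row i of M dotted with v = (-18, -19, 13, -2, 36, 0, 6)):
  c_1 = 0*-18 + 0*-19 + 0*13 + 0*-2 + 0*36 + 0*0 + 1*6 = 6
  c_2 = -1*-18 + 0*-19 + 0*13 + 0*-2 + 0*36 + 0*0 + -2*6 = 6
  c_3 = 7*-18 + -2*-19 + 1*13 + 2*-2 + 1*36 + 2*0 + 8*6 = 5
  c_4 = 7*-18 + -2*-19 + 1*13 + 1*-2 + 1*36 + 1*0 + 8*6 = 7
  c_5 = 2*-18 + 0*-19 + 0*13 + -2*-2 + 1*36 + -2*0 + 0*6 = 4
  c_6 = 0*-18 + 0*-19 + 0*13 + -1*-2 + 0*36 + 0*0 + 0*6 = 2
  c_7 = 2*-18 + -1*-19 + 0*13 + 1*-2 + 0*36 + 1*0 + 4*6 = 5
Base-3 expansion of each c_i:
  c_1 = 6 = 0·3^0 + 2·3^1
  c_2 = 6 = 0·3^0 + 2·3^1
  c_3 = 5 = 2·3^0 + 1·3^1
  c_4 = 7 = 1·3^0 + 2·3^1
  c_5 = 4 = 1·3^0 + 1·3^1
  c_6 = 2 = 2·3^0
  c_7 = 5 = 2·3^0 + 1·3^1
Factor λ_0 = (0, 0, 2, 1, 1, 2, 2)
Factor λ_1 = (2, 2, 1, 2, 1, 0, 1)

((0, 0, 2, 1, 1, 2, 2), (2, 2, 1, 2, 1, 0, 1))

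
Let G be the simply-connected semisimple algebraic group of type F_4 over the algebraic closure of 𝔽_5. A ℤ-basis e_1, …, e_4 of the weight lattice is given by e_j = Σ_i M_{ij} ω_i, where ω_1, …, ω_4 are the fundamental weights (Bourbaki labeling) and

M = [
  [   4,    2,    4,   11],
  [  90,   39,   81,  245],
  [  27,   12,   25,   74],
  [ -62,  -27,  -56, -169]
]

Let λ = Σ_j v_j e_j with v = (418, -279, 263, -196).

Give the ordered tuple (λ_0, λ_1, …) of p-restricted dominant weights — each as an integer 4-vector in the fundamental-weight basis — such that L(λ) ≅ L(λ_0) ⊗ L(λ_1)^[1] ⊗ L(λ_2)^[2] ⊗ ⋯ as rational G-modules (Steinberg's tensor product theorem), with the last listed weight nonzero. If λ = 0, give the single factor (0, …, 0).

Converting to the ω-basis (c_i = row i of M dotted with v = (418, -279, 263, -196)):
  c_1 = (4)·(418) + (2)·(-279) + (4)·(263) + (11)·(-196) = 10
  c_2 = (90)·(418) + (39)·(-279) + (81)·(263) + (245)·(-196) = 22
  c_3 = (27)·(418) + (12)·(-279) + (25)·(263) + (74)·(-196) = 9
  c_4 = (-62)·(418) + (-27)·(-279) + (-56)·(263) + (-169)·(-196) = 13
Base-5 expansion of each c_i:
  c_1 = 10 = 0·5^0 + 2·5^1
  c_2 = 22 = 2·5^0 + 4·5^1
  c_3 = 9 = 4·5^0 + 1·5^1
  c_4 = 13 = 3·5^0 + 2·5^1
p-restricted factor λ_0 = (0, 2, 4, 3)
p-restricted factor λ_1 = (2, 4, 1, 2)

((0, 2, 4, 3), (2, 4, 1, 2))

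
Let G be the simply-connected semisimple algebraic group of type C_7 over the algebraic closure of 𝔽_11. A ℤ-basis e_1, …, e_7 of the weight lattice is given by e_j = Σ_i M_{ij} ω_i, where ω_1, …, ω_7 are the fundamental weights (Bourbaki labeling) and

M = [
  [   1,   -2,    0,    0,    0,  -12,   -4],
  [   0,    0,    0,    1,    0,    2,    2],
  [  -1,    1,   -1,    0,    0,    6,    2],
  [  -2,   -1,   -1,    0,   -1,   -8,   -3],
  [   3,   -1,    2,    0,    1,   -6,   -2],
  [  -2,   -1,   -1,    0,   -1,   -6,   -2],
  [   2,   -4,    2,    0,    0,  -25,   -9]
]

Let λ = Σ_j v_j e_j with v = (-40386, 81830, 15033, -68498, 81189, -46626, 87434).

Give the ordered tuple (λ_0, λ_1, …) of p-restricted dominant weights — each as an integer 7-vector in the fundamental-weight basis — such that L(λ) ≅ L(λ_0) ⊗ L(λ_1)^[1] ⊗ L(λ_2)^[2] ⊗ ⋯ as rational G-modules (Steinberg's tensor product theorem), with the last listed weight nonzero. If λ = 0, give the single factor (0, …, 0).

Change of basis e → ω: c = M·v where v = (-40386, 81830, 15033, -68498, 81189, -46626, 87434):
  c_1 = (1)·(-40386) + (-2)·(81830) + 0·15033 + (0)·(-68498) + 0·81189 + (-12)·(-46626) + (-4)·(87434) = 5730
  c_2 = (0)·(-40386) + 0·81830 + 0·15033 + (1)·(-68498) + 0·81189 + (2)·(-46626) + 2·87434 = 13118
  c_3 = (-1)·(-40386) + 1·81830 + (-1)·(15033) + (0)·(-68498) + 0·81189 + (6)·(-46626) + 2·87434 = 2295
  c_4 = (-2)·(-40386) + (-1)·(81830) + (-1)·(15033) + (0)·(-68498) + (-1)·(81189) + (-8)·(-46626) + (-3)·(87434) = 13426
  c_5 = (3)·(-40386) + (-1)·(81830) + 2·15033 + (0)·(-68498) + 1·81189 + (-6)·(-46626) + (-2)·(87434) = 13155
  c_6 = (-2)·(-40386) + (-1)·(81830) + (-1)·(15033) + (0)·(-68498) + (-1)·(81189) + (-6)·(-46626) + (-2)·(87434) = 7608
  c_7 = (2)·(-40386) + (-4)·(81830) + 2·15033 + (0)·(-68498) + 0·81189 + (-25)·(-46626) + (-9)·(87434) = 718
Base-11 expansion of each c_i:
  c_1 = 5730 = 10·11^0 + 3·11^1 + 3·11^2 + 4·11^3
  c_2 = 13118 = 6·11^0 + 4·11^1 + 9·11^2 + 9·11^3
  c_3 = 2295 = 7·11^0 + 10·11^1 + 7·11^2 + 1·11^3
  c_4 = 13426 = 6·11^0 + 10·11^1 + 0·11^2 + 10·11^3
  c_5 = 13155 = 10·11^0 + 7·11^1 + 9·11^2 + 9·11^3
  c_6 = 7608 = 7·11^0 + 9·11^1 + 7·11^2 + 5·11^3
  c_7 = 718 = 3·11^0 + 10·11^1 + 5·11^2
λ_0 = (10, 6, 7, 6, 10, 7, 3)
λ_1 = (3, 4, 10, 10, 7, 9, 10)
λ_2 = (3, 9, 7, 0, 9, 7, 5)
λ_3 = (4, 9, 1, 10, 9, 5, 0)

((10, 6, 7, 6, 10, 7, 3), (3, 4, 10, 10, 7, 9, 10), (3, 9, 7, 0, 9, 7, 5), (4, 9, 1, 10, 9, 5, 0))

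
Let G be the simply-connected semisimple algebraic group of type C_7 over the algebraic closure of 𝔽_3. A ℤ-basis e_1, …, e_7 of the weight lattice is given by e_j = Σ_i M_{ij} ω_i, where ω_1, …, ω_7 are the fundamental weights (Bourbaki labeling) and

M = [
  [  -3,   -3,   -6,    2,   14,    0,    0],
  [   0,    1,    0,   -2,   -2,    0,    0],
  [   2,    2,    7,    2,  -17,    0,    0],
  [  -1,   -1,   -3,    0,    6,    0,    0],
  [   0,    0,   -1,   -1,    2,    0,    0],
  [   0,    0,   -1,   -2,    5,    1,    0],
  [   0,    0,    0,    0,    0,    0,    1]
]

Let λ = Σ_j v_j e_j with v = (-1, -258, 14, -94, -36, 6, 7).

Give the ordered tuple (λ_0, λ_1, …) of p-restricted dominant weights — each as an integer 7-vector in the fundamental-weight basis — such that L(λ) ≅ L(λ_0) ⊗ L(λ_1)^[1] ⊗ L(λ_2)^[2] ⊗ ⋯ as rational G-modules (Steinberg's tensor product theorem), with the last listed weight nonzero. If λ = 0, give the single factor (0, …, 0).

((1, 2, 1, 1, 2, 0, 1), (0, 0, 1, 0, 2, 0, 2))

Change of basis e → ω: c = M·v where v = (-1, -258, 14, -94, -36, 6, 7):
  c_1 = (-3)·(-1) + (-3)·(-258) + (-6)·(14) + (2)·(-94) + (14)·(-36) + (0)·(6) + (0)·(7) = 1
  c_2 = (0)·(-1) + (1)·(-258) + (0)·(14) + (-2)·(-94) + (-2)·(-36) + (0)·(6) + (0)·(7) = 2
  c_3 = (2)·(-1) + (2)·(-258) + (7)·(14) + (2)·(-94) + (-17)·(-36) + (0)·(6) + (0)·(7) = 4
  c_4 = (-1)·(-1) + (-1)·(-258) + (-3)·(14) + (0)·(-94) + (6)·(-36) + (0)·(6) + (0)·(7) = 1
  c_5 = (0)·(-1) + (0)·(-258) + (-1)·(14) + (-1)·(-94) + (2)·(-36) + (0)·(6) + (0)·(7) = 8
  c_6 = (0)·(-1) + (0)·(-258) + (-1)·(14) + (-2)·(-94) + (5)·(-36) + (1)·(6) + (0)·(7) = 0
  c_7 = (0)·(-1) + (0)·(-258) + (0)·(14) + (0)·(-94) + (0)·(-36) + (0)·(6) + (1)·(7) = 7
Expand coordinatewise in base 3:
  c_1 = 1 = 1·3^0
  c_2 = 2 = 2·3^0
  c_3 = 4 = 1·3^0 + 1·3^1
  c_4 = 1 = 1·3^0
  c_5 = 8 = 2·3^0 + 2·3^1
  c_6 = 0
  c_7 = 7 = 1·3^0 + 2·3^1
λ_0 = (1, 2, 1, 1, 2, 0, 1)
λ_1 = (0, 0, 1, 0, 2, 0, 2)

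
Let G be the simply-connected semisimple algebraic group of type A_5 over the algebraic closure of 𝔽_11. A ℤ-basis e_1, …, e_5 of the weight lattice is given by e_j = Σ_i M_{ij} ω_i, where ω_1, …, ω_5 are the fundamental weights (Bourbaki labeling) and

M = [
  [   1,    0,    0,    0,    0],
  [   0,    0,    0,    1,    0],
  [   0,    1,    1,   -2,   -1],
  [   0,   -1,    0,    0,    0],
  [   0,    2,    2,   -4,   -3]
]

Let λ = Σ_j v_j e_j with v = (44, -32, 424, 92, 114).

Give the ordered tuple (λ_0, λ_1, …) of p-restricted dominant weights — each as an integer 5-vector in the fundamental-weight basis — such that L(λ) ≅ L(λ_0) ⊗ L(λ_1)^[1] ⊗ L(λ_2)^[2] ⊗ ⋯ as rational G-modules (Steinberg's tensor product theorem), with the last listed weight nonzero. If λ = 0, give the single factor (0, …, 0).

ω-coordinates c = M·v, v = (44, -32, 424, 92, 114):
  c_1 = (1)·(44) + (0)·(-32) + (0)·(424) + (0)·(92) + (0)·(114) = 44
  c_2 = (0)·(44) + (0)·(-32) + (0)·(424) + (1)·(92) + (0)·(114) = 92
  c_3 = (0)·(44) + (1)·(-32) + (1)·(424) + (-2)·(92) + (-1)·(114) = 94
  c_4 = (0)·(44) + (-1)·(-32) + (0)·(424) + (0)·(92) + (0)·(114) = 32
  c_5 = (0)·(44) + (2)·(-32) + (2)·(424) + (-4)·(92) + (-3)·(114) = 74
Expand coordinatewise in base 11:
  c_1 = 44 = 0·11^0 + 4·11^1
  c_2 = 92 = 4·11^0 + 8·11^1
  c_3 = 94 = 6·11^0 + 8·11^1
  c_4 = 32 = 10·11^0 + 2·11^1
  c_5 = 74 = 8·11^0 + 6·11^1
Factor λ_0 = (0, 4, 6, 10, 8)
Factor λ_1 = (4, 8, 8, 2, 6)

((0, 4, 6, 10, 8), (4, 8, 8, 2, 6))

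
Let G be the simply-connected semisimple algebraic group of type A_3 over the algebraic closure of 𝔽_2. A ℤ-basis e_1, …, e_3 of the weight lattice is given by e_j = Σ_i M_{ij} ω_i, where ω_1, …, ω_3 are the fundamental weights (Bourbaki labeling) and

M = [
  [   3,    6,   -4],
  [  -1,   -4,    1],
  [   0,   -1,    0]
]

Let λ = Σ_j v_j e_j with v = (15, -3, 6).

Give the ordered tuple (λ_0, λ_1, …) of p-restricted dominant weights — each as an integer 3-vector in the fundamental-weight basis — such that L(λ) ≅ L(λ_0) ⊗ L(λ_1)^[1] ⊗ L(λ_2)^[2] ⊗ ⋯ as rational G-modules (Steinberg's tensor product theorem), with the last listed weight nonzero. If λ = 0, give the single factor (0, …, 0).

((1, 1, 1), (1, 1, 1))

ω-coordinates c = M·v, v = (15, -3, 6):
  c_1 = 3*15 + 6*-3 + -4*6 = 3
  c_2 = -1*15 + -4*-3 + 1*6 = 3
  c_3 = 0*15 + -1*-3 + 0*6 = 3
Expand coordinatewise in base 2:
  c_1 = 3 = 1·2^0 + 1·2^1
  c_2 = 3 = 1·2^0 + 1·2^1
  c_3 = 3 = 1·2^0 + 1·2^1
p-restricted factor λ_0 = (1, 1, 1)
p-restricted factor λ_1 = (1, 1, 1)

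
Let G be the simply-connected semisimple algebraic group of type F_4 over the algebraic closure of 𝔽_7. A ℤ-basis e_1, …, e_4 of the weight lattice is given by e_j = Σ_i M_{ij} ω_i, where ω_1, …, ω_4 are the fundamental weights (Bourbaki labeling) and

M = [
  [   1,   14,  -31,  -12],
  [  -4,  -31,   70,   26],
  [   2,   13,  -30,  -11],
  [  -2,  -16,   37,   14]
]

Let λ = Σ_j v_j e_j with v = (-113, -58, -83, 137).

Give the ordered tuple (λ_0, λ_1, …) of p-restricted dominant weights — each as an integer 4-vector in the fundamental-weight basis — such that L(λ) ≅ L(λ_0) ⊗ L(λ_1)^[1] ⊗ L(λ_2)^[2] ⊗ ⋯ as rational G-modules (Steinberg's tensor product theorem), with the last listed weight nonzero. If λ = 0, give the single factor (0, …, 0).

In the fundamental-weight basis, λ has coordinates c = M·v (v = (-113, -58, -83, 137)):
  c_1 = 1*-113 + 14*-58 + -31*-83 + -12*137 = 4
  c_2 = -4*-113 + -31*-58 + 70*-83 + 26*137 = 2
  c_3 = 2*-113 + 13*-58 + -30*-83 + -11*137 = 3
  c_4 = -2*-113 + -16*-58 + 37*-83 + 14*137 = 1
p = 7; digits c_i = Σ_j d_{ij}·7^j, 0 ≤ d_{ij} < 7:
  c_1 = 4 = 4·7^0
  c_2 = 2 = 2·7^0
  c_3 = 3 = 3·7^0
  c_4 = 1 = 1·7^0
λ_0 = (4, 2, 3, 1)

((4, 2, 3, 1),)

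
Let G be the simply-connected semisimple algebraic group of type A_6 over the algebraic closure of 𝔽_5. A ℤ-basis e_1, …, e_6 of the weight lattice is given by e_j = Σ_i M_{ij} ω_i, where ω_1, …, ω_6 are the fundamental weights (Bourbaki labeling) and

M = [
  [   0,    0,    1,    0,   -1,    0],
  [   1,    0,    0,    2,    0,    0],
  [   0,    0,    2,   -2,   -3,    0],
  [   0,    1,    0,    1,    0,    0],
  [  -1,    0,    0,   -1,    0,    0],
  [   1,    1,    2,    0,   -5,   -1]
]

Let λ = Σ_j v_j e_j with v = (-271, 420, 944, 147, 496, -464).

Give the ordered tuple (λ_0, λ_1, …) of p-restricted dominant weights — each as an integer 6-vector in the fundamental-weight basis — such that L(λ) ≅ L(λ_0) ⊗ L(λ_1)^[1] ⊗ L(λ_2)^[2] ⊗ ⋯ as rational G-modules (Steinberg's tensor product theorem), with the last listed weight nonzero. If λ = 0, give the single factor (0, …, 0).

Change of basis e → ω: c = M·v where v = (-271, 420, 944, 147, 496, -464):
  c_1 = (0)·(-271) + (0)·(420) + (1)·(944) + (0)·(147) + (-1)·(496) + (0)·(-464) = 448
  c_2 = (1)·(-271) + (0)·(420) + (0)·(944) + (2)·(147) + (0)·(496) + (0)·(-464) = 23
  c_3 = (0)·(-271) + (0)·(420) + (2)·(944) + (-2)·(147) + (-3)·(496) + (0)·(-464) = 106
  c_4 = (0)·(-271) + (1)·(420) + (0)·(944) + (1)·(147) + (0)·(496) + (0)·(-464) = 567
  c_5 = (-1)·(-271) + (0)·(420) + (0)·(944) + (-1)·(147) + (0)·(496) + (0)·(-464) = 124
  c_6 = (1)·(-271) + (1)·(420) + (2)·(944) + (0)·(147) + (-5)·(496) + (-1)·(-464) = 21
Base-5 expansion of each c_i:
  c_1 = 448 = 3·5^0 + 4·5^1 + 2·5^2 + 3·5^3
  c_2 = 23 = 3·5^0 + 4·5^1
  c_3 = 106 = 1·5^0 + 1·5^1 + 4·5^2
  c_4 = 567 = 2·5^0 + 3·5^1 + 2·5^2 + 4·5^3
  c_5 = 124 = 4·5^0 + 4·5^1 + 4·5^2
  c_6 = 21 = 1·5^0 + 4·5^1
λ_0 = (3, 3, 1, 2, 4, 1)
λ_1 = (4, 4, 1, 3, 4, 4)
λ_2 = (2, 0, 4, 2, 4, 0)
λ_3 = (3, 0, 0, 4, 0, 0)

((3, 3, 1, 2, 4, 1), (4, 4, 1, 3, 4, 4), (2, 0, 4, 2, 4, 0), (3, 0, 0, 4, 0, 0))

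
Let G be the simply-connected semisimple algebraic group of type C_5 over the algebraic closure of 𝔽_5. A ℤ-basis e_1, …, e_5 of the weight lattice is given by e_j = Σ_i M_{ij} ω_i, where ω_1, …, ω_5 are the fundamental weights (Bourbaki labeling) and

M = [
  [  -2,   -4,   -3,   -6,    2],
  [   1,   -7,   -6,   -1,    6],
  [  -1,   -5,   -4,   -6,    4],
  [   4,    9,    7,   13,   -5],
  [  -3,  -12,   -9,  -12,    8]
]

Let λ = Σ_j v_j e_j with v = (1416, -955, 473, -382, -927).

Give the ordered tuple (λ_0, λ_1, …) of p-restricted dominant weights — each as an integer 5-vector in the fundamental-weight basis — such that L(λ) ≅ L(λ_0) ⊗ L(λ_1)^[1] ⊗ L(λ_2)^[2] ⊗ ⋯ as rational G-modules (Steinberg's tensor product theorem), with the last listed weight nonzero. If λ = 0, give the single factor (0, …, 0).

((2, 3, 1, 4, 3), (1, 1, 0, 4, 4), (0, 3, 2, 1, 4))

Change of basis e → ω: c = M·v where v = (1416, -955, 473, -382, -927):
  c_1 = (-2)·(1416) + (-4)·(-955) + (-3)·(473) + (-6)·(-382) + (2)·(-927) = 7
  c_2 = (1)·(1416) + (-7)·(-955) + (-6)·(473) + (-1)·(-382) + (6)·(-927) = 83
  c_3 = (-1)·(1416) + (-5)·(-955) + (-4)·(473) + (-6)·(-382) + (4)·(-927) = 51
  c_4 = (4)·(1416) + (9)·(-955) + (7)·(473) + (13)·(-382) + (-5)·(-927) = 49
  c_5 = (-3)·(1416) + (-12)·(-955) + (-9)·(473) + (-12)·(-382) + (8)·(-927) = 123
Writing each c_i in base p = 5:
  c_1 = 7 = 2·5^0 + 1·5^1
  c_2 = 83 = 3·5^0 + 1·5^1 + 3·5^2
  c_3 = 51 = 1·5^0 + 0·5^1 + 2·5^2
  c_4 = 49 = 4·5^0 + 4·5^1 + 1·5^2
  c_5 = 123 = 3·5^0 + 4·5^1 + 4·5^2
λ_0 = (2, 3, 1, 4, 3)
λ_1 = (1, 1, 0, 4, 4)
λ_2 = (0, 3, 2, 1, 4)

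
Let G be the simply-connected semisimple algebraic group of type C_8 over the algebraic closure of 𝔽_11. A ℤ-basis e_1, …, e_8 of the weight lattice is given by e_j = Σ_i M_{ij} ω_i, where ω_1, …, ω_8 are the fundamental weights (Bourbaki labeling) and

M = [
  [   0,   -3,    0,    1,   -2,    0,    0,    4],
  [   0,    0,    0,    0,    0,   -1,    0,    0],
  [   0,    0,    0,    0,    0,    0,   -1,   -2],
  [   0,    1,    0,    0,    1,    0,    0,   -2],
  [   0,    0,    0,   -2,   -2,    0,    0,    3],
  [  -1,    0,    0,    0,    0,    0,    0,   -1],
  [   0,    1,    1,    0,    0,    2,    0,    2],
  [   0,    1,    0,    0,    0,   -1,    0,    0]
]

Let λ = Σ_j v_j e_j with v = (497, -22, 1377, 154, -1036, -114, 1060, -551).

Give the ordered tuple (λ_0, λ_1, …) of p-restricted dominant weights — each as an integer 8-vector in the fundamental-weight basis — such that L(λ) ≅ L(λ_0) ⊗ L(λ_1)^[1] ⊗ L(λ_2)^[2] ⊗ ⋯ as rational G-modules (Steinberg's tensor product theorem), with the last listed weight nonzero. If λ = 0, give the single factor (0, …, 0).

ω-coordinates c = M·v, v = (497, -22, 1377, 154, -1036, -114, 1060, -551):
  c_1 = 0*497 + -3*-22 + 0*1377 + 1*154 + -2*-1036 + 0*-114 + 0*1060 + 4*-551 = 88
  c_2 = 0*497 + 0*-22 + 0*1377 + 0*154 + 0*-1036 + -1*-114 + 0*1060 + 0*-551 = 114
  c_3 = 0*497 + 0*-22 + 0*1377 + 0*154 + 0*-1036 + 0*-114 + -1*1060 + -2*-551 = 42
  c_4 = 0*497 + 1*-22 + 0*1377 + 0*154 + 1*-1036 + 0*-114 + 0*1060 + -2*-551 = 44
  c_5 = 0*497 + 0*-22 + 0*1377 + -2*154 + -2*-1036 + 0*-114 + 0*1060 + 3*-551 = 111
  c_6 = -1*497 + 0*-22 + 0*1377 + 0*154 + 0*-1036 + 0*-114 + 0*1060 + -1*-551 = 54
  c_7 = 0*497 + 1*-22 + 1*1377 + 0*154 + 0*-1036 + 2*-114 + 0*1060 + 2*-551 = 25
  c_8 = 0*497 + 1*-22 + 0*1377 + 0*154 + 0*-1036 + -1*-114 + 0*1060 + 0*-551 = 92
Expand coordinatewise in base 11:
  c_1 = 88 = 0·11^0 + 8·11^1
  c_2 = 114 = 4·11^0 + 10·11^1
  c_3 = 42 = 9·11^0 + 3·11^1
  c_4 = 44 = 0·11^0 + 4·11^1
  c_5 = 111 = 1·11^0 + 10·11^1
  c_6 = 54 = 10·11^0 + 4·11^1
  c_7 = 25 = 3·11^0 + 2·11^1
  c_8 = 92 = 4·11^0 + 8·11^1
Factor λ_0 = (0, 4, 9, 0, 1, 10, 3, 4)
Factor λ_1 = (8, 10, 3, 4, 10, 4, 2, 8)

((0, 4, 9, 0, 1, 10, 3, 4), (8, 10, 3, 4, 10, 4, 2, 8))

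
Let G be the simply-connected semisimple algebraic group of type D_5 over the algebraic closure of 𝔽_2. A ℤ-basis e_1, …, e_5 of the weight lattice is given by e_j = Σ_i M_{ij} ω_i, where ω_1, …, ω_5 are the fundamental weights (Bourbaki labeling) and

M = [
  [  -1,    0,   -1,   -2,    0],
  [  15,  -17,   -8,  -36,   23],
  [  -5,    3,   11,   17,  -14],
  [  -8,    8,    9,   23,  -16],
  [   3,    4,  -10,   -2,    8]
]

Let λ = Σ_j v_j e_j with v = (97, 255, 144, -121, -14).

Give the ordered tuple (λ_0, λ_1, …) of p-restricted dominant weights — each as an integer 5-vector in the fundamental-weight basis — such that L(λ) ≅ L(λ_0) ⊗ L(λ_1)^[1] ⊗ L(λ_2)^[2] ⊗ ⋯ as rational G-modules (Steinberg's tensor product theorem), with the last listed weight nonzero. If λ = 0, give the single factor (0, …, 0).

((1, 0, 1, 1, 1), (0, 1, 1, 0, 0))

Converting to the ω-basis (c_i = row i of M dotted with v = (97, 255, 144, -121, -14)):
  c_1 = -1*97 + 0*255 + -1*144 + -2*-121 + 0*-14 = 1
  c_2 = 15*97 + -17*255 + -8*144 + -36*-121 + 23*-14 = 2
  c_3 = -5*97 + 3*255 + 11*144 + 17*-121 + -14*-14 = 3
  c_4 = -8*97 + 8*255 + 9*144 + 23*-121 + -16*-14 = 1
  c_5 = 3*97 + 4*255 + -10*144 + -2*-121 + 8*-14 = 1
Expand coordinatewise in base 2:
  c_1 = 1 = 1·2^0
  c_2 = 2 = 0·2^0 + 1·2^1
  c_3 = 3 = 1·2^0 + 1·2^1
  c_4 = 1 = 1·2^0
  c_5 = 1 = 1·2^0
p-restricted factor λ_0 = (1, 0, 1, 1, 1)
p-restricted factor λ_1 = (0, 1, 1, 0, 0)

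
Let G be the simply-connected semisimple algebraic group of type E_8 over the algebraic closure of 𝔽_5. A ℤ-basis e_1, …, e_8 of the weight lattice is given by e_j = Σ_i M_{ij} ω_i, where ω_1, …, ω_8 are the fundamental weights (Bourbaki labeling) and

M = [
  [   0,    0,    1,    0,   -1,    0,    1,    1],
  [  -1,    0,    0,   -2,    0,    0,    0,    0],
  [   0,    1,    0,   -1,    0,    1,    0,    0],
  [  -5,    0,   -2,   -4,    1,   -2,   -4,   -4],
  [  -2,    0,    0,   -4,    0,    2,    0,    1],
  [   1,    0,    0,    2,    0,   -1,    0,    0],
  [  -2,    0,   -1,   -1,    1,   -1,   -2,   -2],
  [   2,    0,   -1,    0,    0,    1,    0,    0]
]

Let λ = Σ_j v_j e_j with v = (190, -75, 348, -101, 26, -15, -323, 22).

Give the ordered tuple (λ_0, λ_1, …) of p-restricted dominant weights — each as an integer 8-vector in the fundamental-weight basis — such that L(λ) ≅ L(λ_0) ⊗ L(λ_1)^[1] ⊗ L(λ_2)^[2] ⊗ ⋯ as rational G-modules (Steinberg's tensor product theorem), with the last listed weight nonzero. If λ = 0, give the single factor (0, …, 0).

In the fundamental-weight basis, λ has coordinates c = M·v (v = (190, -75, 348, -101, 26, -15, -323, 22)):
  c_1 = 0·190 + (0)·(-75) + 1·348 + (0)·(-101) + (-1)·(26) + (0)·(-15) + (1)·(-323) + 1·22 = 21
  c_2 = (-1)·(190) + (0)·(-75) + 0·348 + (-2)·(-101) + 0·26 + (0)·(-15) + (0)·(-323) + 0·22 = 12
  c_3 = 0·190 + (1)·(-75) + 0·348 + (-1)·(-101) + 0·26 + (1)·(-15) + (0)·(-323) + 0·22 = 11
  c_4 = (-5)·(190) + (0)·(-75) + (-2)·(348) + (-4)·(-101) + 1·26 + (-2)·(-15) + (-4)·(-323) + (-4)·(22) = 18
  c_5 = (-2)·(190) + (0)·(-75) + 0·348 + (-4)·(-101) + 0·26 + (2)·(-15) + (0)·(-323) + 1·22 = 16
  c_6 = 1·190 + (0)·(-75) + 0·348 + (2)·(-101) + 0·26 + (-1)·(-15) + (0)·(-323) + 0·22 = 3
  c_7 = (-2)·(190) + (0)·(-75) + (-1)·(348) + (-1)·(-101) + 1·26 + (-1)·(-15) + (-2)·(-323) + (-2)·(22) = 16
  c_8 = 2·190 + (0)·(-75) + (-1)·(348) + (0)·(-101) + 0·26 + (1)·(-15) + (0)·(-323) + 0·22 = 17
Base-5 expansion of each c_i:
  c_1 = 21 = 1·5^0 + 4·5^1
  c_2 = 12 = 2·5^0 + 2·5^1
  c_3 = 11 = 1·5^0 + 2·5^1
  c_4 = 18 = 3·5^0 + 3·5^1
  c_5 = 16 = 1·5^0 + 3·5^1
  c_6 = 3 = 3·5^0
  c_7 = 16 = 1·5^0 + 3·5^1
  c_8 = 17 = 2·5^0 + 3·5^1
Factor λ_0 = (1, 2, 1, 3, 1, 3, 1, 2)
Factor λ_1 = (4, 2, 2, 3, 3, 0, 3, 3)

((1, 2, 1, 3, 1, 3, 1, 2), (4, 2, 2, 3, 3, 0, 3, 3))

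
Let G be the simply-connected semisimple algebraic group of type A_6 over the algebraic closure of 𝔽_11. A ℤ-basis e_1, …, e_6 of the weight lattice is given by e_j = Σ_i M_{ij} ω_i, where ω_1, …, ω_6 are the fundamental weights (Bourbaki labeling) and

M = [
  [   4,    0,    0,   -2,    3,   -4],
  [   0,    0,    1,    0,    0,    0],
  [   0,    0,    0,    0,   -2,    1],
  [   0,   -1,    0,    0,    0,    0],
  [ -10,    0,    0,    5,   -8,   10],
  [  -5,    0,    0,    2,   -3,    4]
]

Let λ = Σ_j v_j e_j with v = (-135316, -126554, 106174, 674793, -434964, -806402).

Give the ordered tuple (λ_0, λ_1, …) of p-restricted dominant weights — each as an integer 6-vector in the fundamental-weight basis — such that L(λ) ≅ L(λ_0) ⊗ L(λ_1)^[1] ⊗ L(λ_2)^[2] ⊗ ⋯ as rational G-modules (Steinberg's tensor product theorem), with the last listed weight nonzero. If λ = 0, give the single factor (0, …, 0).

Change of basis e → ω: c = M·v where v = (-135316, -126554, 106174, 674793, -434964, -806402):
  c_1 = 4*-135316 + 0*-126554 + 0*106174 + -2*674793 + 3*-434964 + -4*-806402 = 29866
  c_2 = 0*-135316 + 0*-126554 + 1*106174 + 0*674793 + 0*-434964 + 0*-806402 = 106174
  c_3 = 0*-135316 + 0*-126554 + 0*106174 + 0*674793 + -2*-434964 + 1*-806402 = 63526
  c_4 = 0*-135316 + -1*-126554 + 0*106174 + 0*674793 + 0*-434964 + 0*-806402 = 126554
  c_5 = -10*-135316 + 0*-126554 + 0*106174 + 5*674793 + -8*-434964 + 10*-806402 = 142817
  c_6 = -5*-135316 + 0*-126554 + 0*106174 + 2*674793 + -3*-434964 + 4*-806402 = 105450
Base-11 expansion of each c_i:
  c_1 = 29866 = 1·11^0 + 9·11^1 + 4·11^2 + 0·11^3 + 2·11^4
  c_2 = 106174 = 2·11^0 + 5·11^1 + 8·11^2 + 2·11^3 + 7·11^4
  c_3 = 63526 = 1·11^0 + 0·11^1 + 8·11^2 + 3·11^3 + 4·11^4
  c_4 = 126554 = 10·11^0 + 9·11^1 + 0·11^2 + 7·11^3 + 8·11^4
  c_5 = 142817 = 4·11^0 + 3·11^1 + 3·11^2 + 8·11^3 + 9·11^4
  c_6 = 105450 = 4·11^0 + 5·11^1 + 2·11^2 + 2·11^3 + 7·11^4
p-restricted factor λ_0 = (1, 2, 1, 10, 4, 4)
p-restricted factor λ_1 = (9, 5, 0, 9, 3, 5)
p-restricted factor λ_2 = (4, 8, 8, 0, 3, 2)
p-restricted factor λ_3 = (0, 2, 3, 7, 8, 2)
p-restricted factor λ_4 = (2, 7, 4, 8, 9, 7)

((1, 2, 1, 10, 4, 4), (9, 5, 0, 9, 3, 5), (4, 8, 8, 0, 3, 2), (0, 2, 3, 7, 8, 2), (2, 7, 4, 8, 9, 7))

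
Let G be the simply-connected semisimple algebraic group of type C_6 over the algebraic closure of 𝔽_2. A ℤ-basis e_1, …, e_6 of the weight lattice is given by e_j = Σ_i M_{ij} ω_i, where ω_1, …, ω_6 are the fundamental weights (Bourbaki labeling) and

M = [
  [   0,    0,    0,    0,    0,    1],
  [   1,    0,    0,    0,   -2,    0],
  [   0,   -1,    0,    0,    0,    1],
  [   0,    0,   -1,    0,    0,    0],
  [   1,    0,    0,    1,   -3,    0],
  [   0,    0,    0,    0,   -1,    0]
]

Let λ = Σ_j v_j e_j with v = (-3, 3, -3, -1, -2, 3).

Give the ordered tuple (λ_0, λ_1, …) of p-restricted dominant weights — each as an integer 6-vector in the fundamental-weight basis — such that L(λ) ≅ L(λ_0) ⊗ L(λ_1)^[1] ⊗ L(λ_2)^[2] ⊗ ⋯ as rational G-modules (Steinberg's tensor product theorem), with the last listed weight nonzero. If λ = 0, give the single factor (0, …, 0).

((1, 1, 0, 1, 0, 0), (1, 0, 0, 1, 1, 1))

Change of basis e → ω: c = M·v where v = (-3, 3, -3, -1, -2, 3):
  c_1 = (0)·(-3) + 0·3 + (0)·(-3) + (0)·(-1) + (0)·(-2) + 1·3 = 3
  c_2 = (1)·(-3) + 0·3 + (0)·(-3) + (0)·(-1) + (-2)·(-2) + 0·3 = 1
  c_3 = (0)·(-3) + (-1)·(3) + (0)·(-3) + (0)·(-1) + (0)·(-2) + 1·3 = 0
  c_4 = (0)·(-3) + 0·3 + (-1)·(-3) + (0)·(-1) + (0)·(-2) + 0·3 = 3
  c_5 = (1)·(-3) + 0·3 + (0)·(-3) + (1)·(-1) + (-3)·(-2) + 0·3 = 2
  c_6 = (0)·(-3) + 0·3 + (0)·(-3) + (0)·(-1) + (-1)·(-2) + 0·3 = 2
Expand coordinatewise in base 2:
  c_1 = 3 = 1·2^0 + 1·2^1
  c_2 = 1 = 1·2^0
  c_3 = 0
  c_4 = 3 = 1·2^0 + 1·2^1
  c_5 = 2 = 0·2^0 + 1·2^1
  c_6 = 2 = 0·2^0 + 1·2^1
Factor λ_0 = (1, 1, 0, 1, 0, 0)
Factor λ_1 = (1, 0, 0, 1, 1, 1)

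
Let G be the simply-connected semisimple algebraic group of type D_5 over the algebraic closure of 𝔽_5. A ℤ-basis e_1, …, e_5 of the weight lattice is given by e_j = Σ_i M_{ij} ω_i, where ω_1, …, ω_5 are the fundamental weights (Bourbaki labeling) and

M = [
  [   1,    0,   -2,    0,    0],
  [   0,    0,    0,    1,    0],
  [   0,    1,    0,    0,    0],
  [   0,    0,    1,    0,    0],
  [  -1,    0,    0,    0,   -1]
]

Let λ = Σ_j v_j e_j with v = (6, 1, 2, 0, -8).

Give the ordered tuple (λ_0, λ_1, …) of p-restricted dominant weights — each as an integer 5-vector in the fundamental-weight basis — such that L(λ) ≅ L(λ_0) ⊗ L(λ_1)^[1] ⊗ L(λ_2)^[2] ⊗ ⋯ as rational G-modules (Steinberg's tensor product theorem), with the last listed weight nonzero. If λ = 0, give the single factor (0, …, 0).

Change of basis e → ω: c = M·v where v = (6, 1, 2, 0, -8):
  c_1 = 1*6 + 0*1 + -2*2 + 0*0 + 0*-8 = 2
  c_2 = 0*6 + 0*1 + 0*2 + 1*0 + 0*-8 = 0
  c_3 = 0*6 + 1*1 + 0*2 + 0*0 + 0*-8 = 1
  c_4 = 0*6 + 0*1 + 1*2 + 0*0 + 0*-8 = 2
  c_5 = -1*6 + 0*1 + 0*2 + 0*0 + -1*-8 = 2
Expand coordinatewise in base 5:
  c_1 = 2 = 2·5^0
  c_2 = 0
  c_3 = 1 = 1·5^0
  c_4 = 2 = 2·5^0
  c_5 = 2 = 2·5^0
Factor λ_0 = (2, 0, 1, 2, 2)

((2, 0, 1, 2, 2),)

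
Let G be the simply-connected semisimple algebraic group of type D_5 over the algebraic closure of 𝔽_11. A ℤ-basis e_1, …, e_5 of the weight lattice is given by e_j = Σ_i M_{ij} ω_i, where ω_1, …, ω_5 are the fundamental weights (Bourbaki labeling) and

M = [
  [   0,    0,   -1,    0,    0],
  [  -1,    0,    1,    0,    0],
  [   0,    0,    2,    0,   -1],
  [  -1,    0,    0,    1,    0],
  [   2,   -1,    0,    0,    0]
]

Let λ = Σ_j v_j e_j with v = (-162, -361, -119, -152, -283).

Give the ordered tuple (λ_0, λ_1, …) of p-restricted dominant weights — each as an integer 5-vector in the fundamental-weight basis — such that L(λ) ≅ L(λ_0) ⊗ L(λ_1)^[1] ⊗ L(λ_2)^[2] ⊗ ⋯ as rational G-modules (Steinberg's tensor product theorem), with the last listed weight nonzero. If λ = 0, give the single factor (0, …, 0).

((9, 10, 1, 10, 4), (10, 3, 4, 0, 3))

Compute c_i = Σ_j M_{ij} v_j with v = (-162, -361, -119, -152, -283):
  c_1 = (0)·(-162) + (0)·(-361) + (-1)·(-119) + (0)·(-152) + (0)·(-283) = 119
  c_2 = (-1)·(-162) + (0)·(-361) + (1)·(-119) + (0)·(-152) + (0)·(-283) = 43
  c_3 = (0)·(-162) + (0)·(-361) + (2)·(-119) + (0)·(-152) + (-1)·(-283) = 45
  c_4 = (-1)·(-162) + (0)·(-361) + (0)·(-119) + (1)·(-152) + (0)·(-283) = 10
  c_5 = (2)·(-162) + (-1)·(-361) + (0)·(-119) + (0)·(-152) + (0)·(-283) = 37
Expand coordinatewise in base 11:
  c_1 = 119 = 9·11^0 + 10·11^1
  c_2 = 43 = 10·11^0 + 3·11^1
  c_3 = 45 = 1·11^0 + 4·11^1
  c_4 = 10 = 10·11^0
  c_5 = 37 = 4·11^0 + 3·11^1
p-restricted factor λ_0 = (9, 10, 1, 10, 4)
p-restricted factor λ_1 = (10, 3, 4, 0, 3)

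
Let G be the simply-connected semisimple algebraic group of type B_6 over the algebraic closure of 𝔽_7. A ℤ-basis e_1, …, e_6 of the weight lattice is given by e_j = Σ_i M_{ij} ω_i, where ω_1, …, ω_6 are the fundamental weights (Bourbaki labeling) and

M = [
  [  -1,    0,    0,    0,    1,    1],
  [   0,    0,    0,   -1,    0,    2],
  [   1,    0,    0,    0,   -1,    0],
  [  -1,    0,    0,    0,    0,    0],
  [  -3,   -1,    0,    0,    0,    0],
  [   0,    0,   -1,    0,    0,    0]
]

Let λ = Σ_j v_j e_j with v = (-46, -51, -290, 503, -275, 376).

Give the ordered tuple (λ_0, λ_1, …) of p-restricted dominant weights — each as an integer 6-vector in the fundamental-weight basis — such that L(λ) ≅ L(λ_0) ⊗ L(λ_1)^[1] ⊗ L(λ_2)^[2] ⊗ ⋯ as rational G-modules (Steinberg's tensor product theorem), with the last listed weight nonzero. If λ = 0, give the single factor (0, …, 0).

((0, 4, 5, 4, 0, 3), (0, 0, 4, 6, 6, 6), (3, 5, 4, 0, 3, 5))

Compute c_i = Σ_j M_{ij} v_j with v = (-46, -51, -290, 503, -275, 376):
  c_1 = (-1)·(-46) + (0)·(-51) + (0)·(-290) + (0)·(503) + (1)·(-275) + (1)·(376) = 147
  c_2 = (0)·(-46) + (0)·(-51) + (0)·(-290) + (-1)·(503) + (0)·(-275) + (2)·(376) = 249
  c_3 = (1)·(-46) + (0)·(-51) + (0)·(-290) + (0)·(503) + (-1)·(-275) + (0)·(376) = 229
  c_4 = (-1)·(-46) + (0)·(-51) + (0)·(-290) + (0)·(503) + (0)·(-275) + (0)·(376) = 46
  c_5 = (-3)·(-46) + (-1)·(-51) + (0)·(-290) + (0)·(503) + (0)·(-275) + (0)·(376) = 189
  c_6 = (0)·(-46) + (0)·(-51) + (-1)·(-290) + (0)·(503) + (0)·(-275) + (0)·(376) = 290
Base-7 expansion of each c_i:
  c_1 = 147 = 0·7^0 + 0·7^1 + 3·7^2
  c_2 = 249 = 4·7^0 + 0·7^1 + 5·7^2
  c_3 = 229 = 5·7^0 + 4·7^1 + 4·7^2
  c_4 = 46 = 4·7^0 + 6·7^1
  c_5 = 189 = 0·7^0 + 6·7^1 + 3·7^2
  c_6 = 290 = 3·7^0 + 6·7^1 + 5·7^2
Factor λ_0 = (0, 4, 5, 4, 0, 3)
Factor λ_1 = (0, 0, 4, 6, 6, 6)
Factor λ_2 = (3, 5, 4, 0, 3, 5)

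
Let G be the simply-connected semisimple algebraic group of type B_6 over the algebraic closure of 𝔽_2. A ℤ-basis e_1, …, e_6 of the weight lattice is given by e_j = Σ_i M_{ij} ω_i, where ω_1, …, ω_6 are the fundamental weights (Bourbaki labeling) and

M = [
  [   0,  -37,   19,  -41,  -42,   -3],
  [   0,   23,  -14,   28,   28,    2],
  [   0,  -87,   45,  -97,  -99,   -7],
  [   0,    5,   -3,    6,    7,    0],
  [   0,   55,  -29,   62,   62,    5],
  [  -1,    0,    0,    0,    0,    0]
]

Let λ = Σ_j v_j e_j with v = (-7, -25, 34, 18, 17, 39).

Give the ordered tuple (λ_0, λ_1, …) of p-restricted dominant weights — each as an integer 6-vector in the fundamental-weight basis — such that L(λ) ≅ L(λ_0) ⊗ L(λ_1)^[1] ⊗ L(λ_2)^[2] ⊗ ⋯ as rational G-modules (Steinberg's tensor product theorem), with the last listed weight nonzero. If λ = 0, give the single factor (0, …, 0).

((0, 1, 1, 0, 0, 1), (1, 1, 1, 0, 0, 1), (0, 1, 0, 0, 1, 1))

In the fundamental-weight basis, λ has coordinates c = M·v (v = (-7, -25, 34, 18, 17, 39)):
  c_1 = 0*-7 + -37*-25 + 19*34 + -41*18 + -42*17 + -3*39 = 2
  c_2 = 0*-7 + 23*-25 + -14*34 + 28*18 + 28*17 + 2*39 = 7
  c_3 = 0*-7 + -87*-25 + 45*34 + -97*18 + -99*17 + -7*39 = 3
  c_4 = 0*-7 + 5*-25 + -3*34 + 6*18 + 7*17 + 0*39 = 0
  c_5 = 0*-7 + 55*-25 + -29*34 + 62*18 + 62*17 + 5*39 = 4
  c_6 = -1*-7 + 0*-25 + 0*34 + 0*18 + 0*17 + 0*39 = 7
Expand coordinatewise in base 2:
  c_1 = 2 = 0·2^0 + 1·2^1
  c_2 = 7 = 1·2^0 + 1·2^1 + 1·2^2
  c_3 = 3 = 1·2^0 + 1·2^1
  c_4 = 0
  c_5 = 4 = 0·2^0 + 0·2^1 + 1·2^2
  c_6 = 7 = 1·2^0 + 1·2^1 + 1·2^2
p-restricted factor λ_0 = (0, 1, 1, 0, 0, 1)
p-restricted factor λ_1 = (1, 1, 1, 0, 0, 1)
p-restricted factor λ_2 = (0, 1, 0, 0, 1, 1)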